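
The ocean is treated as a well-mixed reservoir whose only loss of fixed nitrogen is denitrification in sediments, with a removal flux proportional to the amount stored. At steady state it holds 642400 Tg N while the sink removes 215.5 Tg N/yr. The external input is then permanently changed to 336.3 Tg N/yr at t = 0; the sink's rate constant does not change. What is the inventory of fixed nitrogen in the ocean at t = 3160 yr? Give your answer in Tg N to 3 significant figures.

878000 Tg N

Residence time τ = M₀/F₀ = 2981 yr. The eventual steady state is M_∞ = M₀·(F₁/F₀) = 642400 × 336.3/215.5 = 1.0025×10^6 Tg N.
The anomaly ΔM(t) = M(t) − M_∞ decays as ΔM₀·e^(−t/τ) with ΔM₀ = 642400 − 1.0025×10^6 = −360100 Tg N.
At t = 3160 yr, e^(−t/τ) = e^(−1.060) = 0.3464, so ΔM = −124800 Tg N and M = 1.0025×10^6 − 124800 = 877750 Tg N.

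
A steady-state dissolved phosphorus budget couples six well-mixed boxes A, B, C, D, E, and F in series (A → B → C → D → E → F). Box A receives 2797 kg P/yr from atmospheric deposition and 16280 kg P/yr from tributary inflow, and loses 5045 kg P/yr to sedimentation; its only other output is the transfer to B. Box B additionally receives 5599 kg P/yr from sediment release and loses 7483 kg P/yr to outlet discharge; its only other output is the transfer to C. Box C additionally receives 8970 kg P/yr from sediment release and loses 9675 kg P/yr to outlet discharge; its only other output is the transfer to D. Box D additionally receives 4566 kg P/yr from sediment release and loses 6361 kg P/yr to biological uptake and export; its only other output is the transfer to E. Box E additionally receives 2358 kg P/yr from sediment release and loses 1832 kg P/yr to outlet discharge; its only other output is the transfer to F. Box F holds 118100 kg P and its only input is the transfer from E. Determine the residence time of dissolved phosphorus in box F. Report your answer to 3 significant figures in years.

Box A: F(A→B) = (2797 + 16280) − 5045 = 14032 kg P/yr.
Box B: F(B→C) = (14032 + 5599) − 7483 = 12148 kg P/yr.
Box C: F(C→D) = (12148 + 8970) − 9675 = 11443 kg P/yr.
Box D: F(D→E) = (11443 + 4566) − 6361 = 9648.0 kg P/yr.
Box E: F(E→F) = (9648.0 + 2358) − 1832 = 10174 kg P/yr.
Box F throughput = its input = 10174 kg P/yr; τ = 118100 / 10174 = 11.61 yr.

11.6 yr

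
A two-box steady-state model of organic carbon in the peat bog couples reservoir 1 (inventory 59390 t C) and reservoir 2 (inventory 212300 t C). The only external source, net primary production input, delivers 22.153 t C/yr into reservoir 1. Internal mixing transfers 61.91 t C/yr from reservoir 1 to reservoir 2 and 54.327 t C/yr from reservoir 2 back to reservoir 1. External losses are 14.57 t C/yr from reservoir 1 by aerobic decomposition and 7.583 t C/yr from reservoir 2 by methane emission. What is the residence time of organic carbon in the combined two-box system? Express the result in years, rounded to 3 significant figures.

12300 yr

Residence time in the combined system uses the total inventory and the total *external* removal — internal exchanges between the two boxes cancel.
M_total = 59390 + 212300 = 271690 t C.
ΣF_external_out = 14.57 + 7.583 = 22.153 t C/yr.
τ = M_total / ΣF_ext = 271690 / 22.153 = 12260 yr.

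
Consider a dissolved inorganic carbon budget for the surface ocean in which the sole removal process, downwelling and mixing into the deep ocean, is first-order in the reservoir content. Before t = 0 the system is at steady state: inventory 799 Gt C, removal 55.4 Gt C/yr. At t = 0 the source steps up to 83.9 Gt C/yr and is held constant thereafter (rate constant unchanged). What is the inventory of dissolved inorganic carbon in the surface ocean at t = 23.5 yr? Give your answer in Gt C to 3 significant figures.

1130 Gt C

The sink rate constant is k = F₀/M₀ = 55.4/799 = 0.06934 yr⁻¹.
Solving dM/dt = F₁ − kM with M(0) = M₀ gives M(t) = F₁/k + (M₀ − F₁/k)·e^(−kt).
F₁/k = 83.9/0.06934 = 1210.0 Gt C; kt = 0.06934 × 23.5 = 1.629, e^(−kt) = 0.1960.
M(23.5) = 1210.0 + (799 − 1210.0) × 0.1960 = 1210.0 − 80.58 = 1129.5 Gt C.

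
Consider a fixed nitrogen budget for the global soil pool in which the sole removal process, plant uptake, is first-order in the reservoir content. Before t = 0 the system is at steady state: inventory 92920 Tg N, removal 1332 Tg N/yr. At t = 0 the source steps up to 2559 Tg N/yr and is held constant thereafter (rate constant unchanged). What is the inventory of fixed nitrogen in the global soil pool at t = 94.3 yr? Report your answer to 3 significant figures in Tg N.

156000 Tg N

τ = M₀/F₀ = 92920/1332 = 69.76 yr; rate constant k = 1/τ.
New steady state M_∞ = F₁/k = F₁·τ = 2559 × 69.76 = 178520 Tg N.
M(t) = M_∞ + (M₀ − M_∞)·e^(−t/τ); t/τ = 94.3/69.76 = 1.352, so e^(−t/τ) = 0.2588.
M(t) = 178520 − 85600 × 0.2588 = 156370 Tg N.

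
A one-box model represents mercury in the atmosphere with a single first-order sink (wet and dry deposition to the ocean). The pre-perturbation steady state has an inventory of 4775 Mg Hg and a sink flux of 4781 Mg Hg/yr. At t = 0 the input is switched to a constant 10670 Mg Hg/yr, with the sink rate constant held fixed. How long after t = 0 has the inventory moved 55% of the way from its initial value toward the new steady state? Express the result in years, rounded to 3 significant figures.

τ = M₀/F₀ = 4775/4781 = 0.9987 yr.
The remaining gap fraction is e^(−t/τ); 55% covered ⇒ e^(−t/τ) = 0.450.
t = −τ ln(0.450) = 0.9987 × 0.7985 = 0.7975 yr.

0.798 yr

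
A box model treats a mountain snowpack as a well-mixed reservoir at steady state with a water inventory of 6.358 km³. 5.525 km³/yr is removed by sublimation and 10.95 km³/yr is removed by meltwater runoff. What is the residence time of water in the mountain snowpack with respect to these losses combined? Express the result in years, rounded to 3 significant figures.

Total removal = 5.525 + 10.95 = 16.475 km³/yr.
τ = M / ΣF_out = 6.358 / 16.475 = 0.3859 yr.

0.386 yr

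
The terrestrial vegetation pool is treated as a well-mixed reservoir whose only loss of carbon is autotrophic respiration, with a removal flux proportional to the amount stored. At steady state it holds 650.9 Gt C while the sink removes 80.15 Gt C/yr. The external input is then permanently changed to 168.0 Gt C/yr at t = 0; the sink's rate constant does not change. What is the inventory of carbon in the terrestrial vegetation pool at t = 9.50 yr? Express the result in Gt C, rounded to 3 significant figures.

The sink rate constant is k = F₀/M₀ = 80.15/650.9 = 0.1231 yr⁻¹.
Solving dM/dt = F₁ − kM with M(0) = M₀ gives M(t) = F₁/k + (M₀ − F₁/k)·e^(−kt).
F₁/k = 168.0/0.1231 = 1364.3 Gt C; kt = 0.1231 × 9.50 = 1.170, e^(−kt) = 0.3104.
M(9.50) = 1364.3 + (650.9 − 1364.3) × 0.3104 = 1364.3 − 221.5 = 1142.9 Gt C.

1140 Gt C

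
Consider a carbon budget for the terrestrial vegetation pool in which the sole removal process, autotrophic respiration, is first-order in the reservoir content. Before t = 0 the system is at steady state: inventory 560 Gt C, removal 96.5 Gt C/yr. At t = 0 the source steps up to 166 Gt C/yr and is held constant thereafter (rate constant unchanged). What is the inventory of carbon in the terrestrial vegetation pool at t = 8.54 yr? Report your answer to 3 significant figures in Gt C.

871 Gt C

Residence time τ = M₀/F₀ = 5.803 yr. The eventual steady state is M_∞ = M₀·(F₁/F₀) = 560 × 166/96.5 = 963.32 Gt C.
The anomaly ΔM(t) = M(t) − M_∞ decays as ΔM₀·e^(−t/τ) with ΔM₀ = 560 − 963.32 = −403.3 Gt C.
At t = 8.54 yr, e^(−t/τ) = e^(−1.472) = 0.2296, so ΔM = −92.58 Gt C and M = 963.32 − 92.58 = 870.73 Gt C.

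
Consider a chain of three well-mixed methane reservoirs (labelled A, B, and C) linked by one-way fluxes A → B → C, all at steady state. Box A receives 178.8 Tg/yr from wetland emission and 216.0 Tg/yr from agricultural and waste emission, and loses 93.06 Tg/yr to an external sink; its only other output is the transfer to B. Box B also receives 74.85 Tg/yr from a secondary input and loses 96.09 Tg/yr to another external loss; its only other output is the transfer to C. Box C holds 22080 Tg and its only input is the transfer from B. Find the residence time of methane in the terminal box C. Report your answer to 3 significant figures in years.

78.7 yr

Box A: F(A→B) = (178.8 + 216.0) − 93.06 = 301.74 Tg/yr.
Box B: F(B→C) = (301.74 + 74.85) − 96.09 = 280.50 Tg/yr.
Box C throughput = its input = 280.50 Tg/yr; τ = 22080 / 280.50 = 78.72 yr.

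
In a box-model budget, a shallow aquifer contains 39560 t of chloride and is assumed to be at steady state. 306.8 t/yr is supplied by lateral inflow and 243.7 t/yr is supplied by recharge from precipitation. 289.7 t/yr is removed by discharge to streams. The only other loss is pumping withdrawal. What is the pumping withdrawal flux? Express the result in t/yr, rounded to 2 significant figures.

At steady state ΣF_in = ΣF_out.
ΣF_in = 306.8 + 243.7 = 550.50 t/yr.
Pumping withdrawal flux = ΣF_in − (289.7) = 550.50 − 289.7 = 260.8 t/yr.

260 t/yr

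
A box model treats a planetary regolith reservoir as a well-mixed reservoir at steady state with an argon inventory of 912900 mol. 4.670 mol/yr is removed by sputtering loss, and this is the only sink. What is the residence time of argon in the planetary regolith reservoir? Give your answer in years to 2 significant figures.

τ = M / F = 912900 / 4.670 = 195500 yr.

200000 yr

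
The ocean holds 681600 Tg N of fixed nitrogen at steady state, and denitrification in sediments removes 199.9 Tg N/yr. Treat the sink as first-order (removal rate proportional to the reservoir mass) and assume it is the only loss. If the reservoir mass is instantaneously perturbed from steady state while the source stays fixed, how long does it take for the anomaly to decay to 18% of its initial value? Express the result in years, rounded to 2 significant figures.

For a linear reservoir the anomaly decays as exp(−t/τ) with τ = M/F = 681600/199.9 = 3410 yr.
exp(−t/τ) = 0.18 ⇒ t = −τ ln(0.18) = 3410 × 1.715 = 5847 yr.

5800 yr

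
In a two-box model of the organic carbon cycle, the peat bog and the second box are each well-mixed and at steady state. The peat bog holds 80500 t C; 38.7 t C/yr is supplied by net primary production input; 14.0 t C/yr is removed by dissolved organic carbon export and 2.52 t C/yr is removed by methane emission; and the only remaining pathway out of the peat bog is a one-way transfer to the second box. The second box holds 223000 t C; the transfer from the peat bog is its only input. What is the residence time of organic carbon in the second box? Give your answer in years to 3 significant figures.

Balance the peat bog: ΣF_in = 38.700 t C/yr.
Transfer to the second box = ΣF_in − (14.0 + 2.52) = 22.180 t C/yr.
At steady state the output of the second box equals its input, 22.180 t C/yr.
τ = M / F = 223000 / 22.180 = 10050 yr.

10100 yr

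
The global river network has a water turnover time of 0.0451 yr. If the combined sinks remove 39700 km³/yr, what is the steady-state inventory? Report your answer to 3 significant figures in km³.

1790 km³

τ = M/F ⇒ M = τ × F = 0.0451 × 39700 = 1790 km³.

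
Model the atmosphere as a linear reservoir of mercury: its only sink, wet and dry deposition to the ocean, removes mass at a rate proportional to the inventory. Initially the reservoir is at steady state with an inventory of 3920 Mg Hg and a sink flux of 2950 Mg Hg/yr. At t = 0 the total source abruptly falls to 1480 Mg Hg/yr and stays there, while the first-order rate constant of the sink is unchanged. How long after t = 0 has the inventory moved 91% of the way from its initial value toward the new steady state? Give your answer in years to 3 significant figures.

τ = M₀/F₀ = 3920/2950 = 1.329 yr.
The remaining gap fraction is e^(−t/τ); 91% covered ⇒ e^(−t/τ) = 0.0900.
t = −τ ln(0.0900) = 1.329 × 2.408 = 3.200 yr.

3.20 yr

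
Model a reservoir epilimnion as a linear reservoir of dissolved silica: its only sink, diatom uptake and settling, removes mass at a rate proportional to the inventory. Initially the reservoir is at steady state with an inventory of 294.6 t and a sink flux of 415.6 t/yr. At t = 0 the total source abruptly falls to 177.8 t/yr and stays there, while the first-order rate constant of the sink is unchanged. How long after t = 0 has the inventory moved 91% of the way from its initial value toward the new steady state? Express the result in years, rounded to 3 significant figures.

1.71 yr

τ = M₀/F₀ = 294.6/415.6 = 0.7089 yr.
The remaining gap fraction is e^(−t/τ); 91% covered ⇒ e^(−t/τ) = 0.0900.
t = −τ ln(0.0900) = 0.7089 × 2.408 = 1.707 yr.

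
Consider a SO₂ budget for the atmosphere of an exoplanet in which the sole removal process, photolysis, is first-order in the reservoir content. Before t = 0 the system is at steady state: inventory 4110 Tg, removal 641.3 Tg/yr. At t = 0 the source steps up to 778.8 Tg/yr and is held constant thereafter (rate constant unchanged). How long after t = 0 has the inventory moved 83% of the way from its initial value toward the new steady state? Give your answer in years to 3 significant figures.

τ = M₀/F₀ = 4110/641.3 = 6.409 yr.
The remaining gap fraction is e^(−t/τ); 83% covered ⇒ e^(−t/τ) = 0.170.
t = −τ ln(0.170) = 6.409 × 1.772 = 11.36 yr.

11.4 yr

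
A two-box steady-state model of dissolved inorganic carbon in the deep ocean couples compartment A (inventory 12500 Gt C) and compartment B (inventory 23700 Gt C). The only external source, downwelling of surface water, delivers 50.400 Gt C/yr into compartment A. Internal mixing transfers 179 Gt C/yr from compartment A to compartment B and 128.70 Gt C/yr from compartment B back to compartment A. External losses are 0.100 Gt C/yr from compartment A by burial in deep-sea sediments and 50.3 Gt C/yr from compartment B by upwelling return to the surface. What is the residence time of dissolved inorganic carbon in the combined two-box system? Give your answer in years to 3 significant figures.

718 yr

Treat the two boxes together as one reservoir: the mixing fluxes between them are internal recycling, so τ = ΣM / Σ(external losses).
M_total = 12500 + 23700 = 36200 Gt C.
ΣF_external_out = 0.100 + 50.3 = 50.400 Gt C/yr.
τ = M_total / ΣF_ext = 36200 / 50.400 = 718.3 yr.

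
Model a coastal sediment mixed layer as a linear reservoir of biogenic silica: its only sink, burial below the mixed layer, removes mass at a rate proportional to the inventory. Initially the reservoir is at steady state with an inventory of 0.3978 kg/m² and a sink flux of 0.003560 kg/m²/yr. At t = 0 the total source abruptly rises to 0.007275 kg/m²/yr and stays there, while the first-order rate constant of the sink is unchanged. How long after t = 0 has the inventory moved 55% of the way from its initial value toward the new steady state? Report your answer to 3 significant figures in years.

τ = M₀/F₀ = 0.3978/0.003560 = 111.7 yr.
The remaining gap fraction is e^(−t/τ); 55% covered ⇒ e^(−t/τ) = 0.450.
t = −τ ln(0.450) = 111.7 × 0.7985 = 89.23 yr.

89.2 yr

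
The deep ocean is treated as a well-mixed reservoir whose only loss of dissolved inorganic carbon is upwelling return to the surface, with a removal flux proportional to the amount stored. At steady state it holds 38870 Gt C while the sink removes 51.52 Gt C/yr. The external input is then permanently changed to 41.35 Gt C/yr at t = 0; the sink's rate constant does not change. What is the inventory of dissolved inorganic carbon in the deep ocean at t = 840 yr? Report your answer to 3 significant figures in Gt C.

Residence time τ = M₀/F₀ = 754.5 yr. The eventual steady state is M_∞ = M₀·(F₁/F₀) = 38870 × 41.35/51.52 = 31197 Gt C.
The anomaly ΔM(t) = M(t) − M_∞ decays as ΔM₀·e^(−t/τ) with ΔM₀ = 38870 − 31197 = 7673 Gt C.
At t = 840 yr, e^(−t/τ) = e^(−1.113) = 0.3284, so ΔM = 2520 Gt C and M = 31197 + 2520 = 33717 Gt C.

33700 Gt C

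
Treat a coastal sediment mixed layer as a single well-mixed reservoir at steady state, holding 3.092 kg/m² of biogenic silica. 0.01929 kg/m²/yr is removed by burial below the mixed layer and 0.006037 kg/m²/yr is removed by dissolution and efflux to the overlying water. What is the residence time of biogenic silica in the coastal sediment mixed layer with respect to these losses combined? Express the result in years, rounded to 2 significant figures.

120 yr

Total removal = 0.01929 + 0.006037 = 0.025327 kg/m²/yr.
τ = M / ΣF_out = 3.092 / 0.025327 = 122.1 yr.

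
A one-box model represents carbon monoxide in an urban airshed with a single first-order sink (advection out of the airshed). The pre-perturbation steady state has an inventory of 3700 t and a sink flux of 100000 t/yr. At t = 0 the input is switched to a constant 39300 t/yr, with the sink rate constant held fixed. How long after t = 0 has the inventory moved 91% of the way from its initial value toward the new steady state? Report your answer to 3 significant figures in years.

0.0891 yr

τ = M₀/F₀ = 3700/100000 = 0.03700 yr.
The remaining gap fraction is e^(−t/τ); 91% covered ⇒ e^(−t/τ) = 0.0900.
t = −τ ln(0.0900) = 0.03700 × 2.408 = 0.08909 yr.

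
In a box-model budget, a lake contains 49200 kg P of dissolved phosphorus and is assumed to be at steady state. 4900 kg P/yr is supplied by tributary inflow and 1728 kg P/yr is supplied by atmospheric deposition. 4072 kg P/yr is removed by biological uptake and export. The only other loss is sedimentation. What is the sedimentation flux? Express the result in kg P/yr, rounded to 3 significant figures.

2560 kg P/yr

At steady state ΣF_in = ΣF_out.
ΣF_in = 4900 + 1728 = 6628.0 kg P/yr.
Sedimentation flux = ΣF_in − (4072) = 6628.0 − 4072 = 2556 kg P/yr.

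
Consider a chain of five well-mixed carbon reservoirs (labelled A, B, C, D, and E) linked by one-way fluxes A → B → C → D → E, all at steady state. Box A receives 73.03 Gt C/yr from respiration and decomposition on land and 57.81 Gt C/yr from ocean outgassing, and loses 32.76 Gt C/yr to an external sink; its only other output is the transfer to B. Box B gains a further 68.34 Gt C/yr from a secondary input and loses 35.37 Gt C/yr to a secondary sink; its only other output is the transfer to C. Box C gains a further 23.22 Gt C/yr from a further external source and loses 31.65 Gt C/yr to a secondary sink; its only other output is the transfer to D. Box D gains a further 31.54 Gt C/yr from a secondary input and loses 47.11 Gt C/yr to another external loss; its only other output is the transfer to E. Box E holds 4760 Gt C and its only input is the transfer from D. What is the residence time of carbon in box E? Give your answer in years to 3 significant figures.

Box A: F(A→B) = (73.03 + 57.81) − 32.76 = 98.080 Gt C/yr.
Box B: F(B→C) = (98.080 + 68.34) − 35.37 = 131.05 Gt C/yr.
Box C: F(C→D) = (131.05 + 23.22) − 31.65 = 122.62 Gt C/yr.
Box D: F(D→E) = (122.62 + 31.54) − 47.11 = 107.05 Gt C/yr.
Box E throughput = its input = 107.05 Gt C/yr; τ = 4760 / 107.05 = 44.47 yr.

44.5 yr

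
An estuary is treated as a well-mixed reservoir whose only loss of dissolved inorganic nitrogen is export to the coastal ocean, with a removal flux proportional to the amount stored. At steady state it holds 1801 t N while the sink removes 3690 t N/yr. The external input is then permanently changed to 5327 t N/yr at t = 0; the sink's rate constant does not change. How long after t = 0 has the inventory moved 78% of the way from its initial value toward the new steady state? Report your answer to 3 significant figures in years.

τ = M₀/F₀ = 1801/3690 = 0.4881 yr.
The remaining gap fraction is e^(−t/τ); 78% covered ⇒ e^(−t/τ) = 0.220.
t = −τ ln(0.220) = 0.4881 × 1.514 = 0.7390 yr.

0.739 yr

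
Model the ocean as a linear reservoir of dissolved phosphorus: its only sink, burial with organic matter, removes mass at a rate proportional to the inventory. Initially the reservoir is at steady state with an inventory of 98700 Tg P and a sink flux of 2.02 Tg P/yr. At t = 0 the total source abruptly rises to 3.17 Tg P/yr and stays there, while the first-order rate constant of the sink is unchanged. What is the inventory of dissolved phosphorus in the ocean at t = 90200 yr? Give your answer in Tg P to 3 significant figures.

The sink rate constant is k = F₀/M₀ = 2.02/98700 = 2.047×10^-5 yr⁻¹.
Solving dM/dt = F₁ − kM with M(0) = M₀ gives M(t) = F₁/k + (M₀ − F₁/k)·e^(−kt).
F₁/k = 3.17/2.047×10^-5 = 154890 Tg P; kt = 2.047×10^-5 × 90200 = 1.846, e^(−kt) = 0.1579.
M(90200) = 154890 + (98700 − 154890) × 0.1579 = 154890 − 8870 = 146020 Tg P.

146000 Tg P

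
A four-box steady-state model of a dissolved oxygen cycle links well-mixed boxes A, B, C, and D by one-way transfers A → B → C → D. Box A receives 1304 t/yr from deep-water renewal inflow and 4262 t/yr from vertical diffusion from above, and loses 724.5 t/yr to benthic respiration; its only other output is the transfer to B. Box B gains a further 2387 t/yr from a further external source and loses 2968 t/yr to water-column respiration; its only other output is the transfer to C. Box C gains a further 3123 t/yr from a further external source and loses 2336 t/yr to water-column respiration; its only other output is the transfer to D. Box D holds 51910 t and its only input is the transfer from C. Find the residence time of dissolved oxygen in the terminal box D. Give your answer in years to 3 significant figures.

10.3 yr

Box A: F(A→B) = (1304 + 4262) − 724.5 = 4841.5 t/yr.
Box B: F(B→C) = (4841.5 + 2387) − 2968 = 4260.5 t/yr.
Box C: F(C→D) = (4260.5 + 3123) − 2336 = 5047.5 t/yr.
Box D throughput = its input = 5047.5 t/yr; τ = 51910 / 5047.5 = 10.28 yr.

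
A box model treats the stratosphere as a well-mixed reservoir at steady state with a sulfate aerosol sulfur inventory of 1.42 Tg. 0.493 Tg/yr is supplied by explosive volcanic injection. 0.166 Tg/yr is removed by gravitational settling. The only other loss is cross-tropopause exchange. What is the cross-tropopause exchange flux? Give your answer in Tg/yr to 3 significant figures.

0.327 Tg/yr

At steady state ΣF_in = ΣF_out.
ΣF_in = 0.49300 Tg/yr.
Cross-tropopause exchange flux = ΣF_in − (0.166) = 0.49300 − 0.1660 = 0.3270 Tg/yr.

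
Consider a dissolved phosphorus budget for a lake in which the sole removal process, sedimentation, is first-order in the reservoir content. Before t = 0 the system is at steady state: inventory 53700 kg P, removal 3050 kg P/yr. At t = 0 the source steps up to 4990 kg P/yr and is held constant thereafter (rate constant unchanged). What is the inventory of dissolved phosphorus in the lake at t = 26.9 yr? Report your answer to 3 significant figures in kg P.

The sink rate constant is k = F₀/M₀ = 3050/53700 = 0.05680 yr⁻¹.
Solving dM/dt = F₁ − kM with M(0) = M₀ gives M(t) = F₁/k + (M₀ − F₁/k)·e^(−kt).
F₁/k = 4990/0.05680 = 87857 kg P; kt = 0.05680 × 26.9 = 1.528, e^(−kt) = 0.2170.
M(26.9) = 87857 + (53700 − 87857) × 0.2170 = 87857 − 7412 = 80445 kg P.

80400 kg P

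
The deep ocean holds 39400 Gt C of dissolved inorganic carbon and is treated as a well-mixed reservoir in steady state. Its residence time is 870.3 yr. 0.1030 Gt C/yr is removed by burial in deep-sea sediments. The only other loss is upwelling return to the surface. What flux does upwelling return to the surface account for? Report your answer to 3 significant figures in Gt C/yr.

45.2 Gt C/yr

Total removal F = M/τ = 39400 / 870.3 = 45.27 Gt C/yr.
Upwelling return to the surface = F − (0.1030) = 45.27 − 0.1030 = 45.17 Gt C/yr.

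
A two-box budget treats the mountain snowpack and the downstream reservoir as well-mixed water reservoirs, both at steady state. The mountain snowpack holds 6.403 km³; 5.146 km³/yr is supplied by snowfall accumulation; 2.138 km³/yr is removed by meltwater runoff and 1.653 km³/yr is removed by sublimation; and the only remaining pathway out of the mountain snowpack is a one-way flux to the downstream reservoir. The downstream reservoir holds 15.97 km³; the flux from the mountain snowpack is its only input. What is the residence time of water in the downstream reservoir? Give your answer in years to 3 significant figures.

11.8 yr

Balance the mountain snowpack: ΣF_in = 5.1460 km³/yr.
Flux to the downstream reservoir = ΣF_in − (2.138 + 1.653) = 1.3550 km³/yr.
At steady state the output of the downstream reservoir equals its input, 1.3550 km³/yr.
τ = M / F = 15.97 / 1.3550 = 11.79 yr.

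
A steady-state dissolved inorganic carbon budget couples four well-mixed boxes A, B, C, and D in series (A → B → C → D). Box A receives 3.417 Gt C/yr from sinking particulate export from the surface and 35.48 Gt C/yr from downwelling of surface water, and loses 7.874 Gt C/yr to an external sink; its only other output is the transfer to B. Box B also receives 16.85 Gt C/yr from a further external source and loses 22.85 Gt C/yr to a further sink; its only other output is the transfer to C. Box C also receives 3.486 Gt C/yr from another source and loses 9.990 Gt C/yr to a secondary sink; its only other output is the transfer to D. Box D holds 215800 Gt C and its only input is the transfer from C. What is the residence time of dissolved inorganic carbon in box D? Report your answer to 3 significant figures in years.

11700 yr

Box A: F(A→B) = (3.417 + 35.48) − 7.874 = 31.023 Gt C/yr.
Box B: F(B→C) = (31.023 + 16.85) − 22.85 = 25.023 Gt C/yr.
Box C: F(C→D) = (25.023 + 3.486) − 9.990 = 18.519 Gt C/yr.
Box D throughput = its input = 18.519 Gt C/yr; τ = 215800 / 18.519 = 11650 yr.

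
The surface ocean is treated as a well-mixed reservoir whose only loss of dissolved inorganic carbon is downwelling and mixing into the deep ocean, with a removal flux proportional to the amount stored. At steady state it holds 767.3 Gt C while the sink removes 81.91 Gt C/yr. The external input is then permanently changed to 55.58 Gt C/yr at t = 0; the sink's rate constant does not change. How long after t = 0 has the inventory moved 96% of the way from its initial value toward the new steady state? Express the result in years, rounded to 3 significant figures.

τ = M₀/F₀ = 767.3/81.91 = 9.368 yr.
The remaining gap fraction is e^(−t/τ); 96% covered ⇒ e^(−t/τ) = 0.0400.
t = −τ ln(0.0400) = 9.368 × 3.219 = 30.15 yr.

30.2 yr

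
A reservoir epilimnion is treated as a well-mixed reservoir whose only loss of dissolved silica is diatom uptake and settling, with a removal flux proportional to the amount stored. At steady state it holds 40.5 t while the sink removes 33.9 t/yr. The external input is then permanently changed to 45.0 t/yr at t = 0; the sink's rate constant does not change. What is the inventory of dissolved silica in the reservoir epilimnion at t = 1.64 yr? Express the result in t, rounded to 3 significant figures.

τ = M₀/F₀ = 40.5/33.9 = 1.195 yr; rate constant k = 1/τ.
New steady state M_∞ = F₁/k = F₁·τ = 45.0 × 1.195 = 53.761 t.
M(t) = M_∞ + (M₀ − M_∞)·e^(−t/τ); t/τ = 1.64/1.195 = 1.373, so e^(−t/τ) = 0.2534.
M(t) = 53.761 − 13.26 × 0.2534 = 50.401 t.

50.4 t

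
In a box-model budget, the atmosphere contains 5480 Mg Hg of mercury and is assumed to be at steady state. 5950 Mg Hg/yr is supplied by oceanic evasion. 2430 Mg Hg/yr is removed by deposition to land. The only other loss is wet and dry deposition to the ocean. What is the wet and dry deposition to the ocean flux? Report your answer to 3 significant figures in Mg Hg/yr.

At steady state ΣF_in = ΣF_out.
ΣF_in = 5950.0 Mg Hg/yr.
Wet and dry deposition to the ocean flux = ΣF_in − (2430) = 5950.0 − 2430 = 3520 Mg Hg/yr.

3520 Mg Hg/yr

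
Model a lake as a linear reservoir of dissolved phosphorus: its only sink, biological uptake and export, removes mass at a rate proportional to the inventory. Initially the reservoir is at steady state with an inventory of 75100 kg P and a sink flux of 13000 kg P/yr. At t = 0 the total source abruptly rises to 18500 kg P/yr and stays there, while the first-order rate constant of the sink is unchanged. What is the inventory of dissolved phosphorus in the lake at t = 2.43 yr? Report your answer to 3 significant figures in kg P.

τ = M₀/F₀ = 75100/13000 = 5.777 yr; rate constant k = 1/τ.
New steady state M_∞ = F₁/k = F₁·τ = 18500 × 5.777 = 106870 kg P.
M(t) = M_∞ + (M₀ − M_∞)·e^(−t/τ); t/τ = 2.43/5.777 = 0.4206, so e^(−t/τ) = 0.6566.
M(t) = 106870 − 31770 × 0.6566 = 86010 kg P.

86000 kg P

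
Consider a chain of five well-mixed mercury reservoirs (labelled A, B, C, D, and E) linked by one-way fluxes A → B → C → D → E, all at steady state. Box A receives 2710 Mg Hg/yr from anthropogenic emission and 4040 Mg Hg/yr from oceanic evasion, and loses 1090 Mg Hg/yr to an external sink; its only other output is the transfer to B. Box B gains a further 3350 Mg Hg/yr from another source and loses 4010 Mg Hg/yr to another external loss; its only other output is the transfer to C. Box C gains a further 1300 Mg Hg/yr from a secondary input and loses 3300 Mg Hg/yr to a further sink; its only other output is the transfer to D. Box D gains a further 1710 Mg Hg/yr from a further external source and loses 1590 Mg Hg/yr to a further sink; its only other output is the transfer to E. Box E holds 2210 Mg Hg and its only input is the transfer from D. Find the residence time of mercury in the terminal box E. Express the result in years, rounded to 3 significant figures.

Box A: F(A→B) = (2710 + 4040) − 1090 = 5660.0 Mg Hg/yr.
Box B: F(B→C) = (5660.0 + 3350) − 4010 = 5000.0 Mg Hg/yr.
Box C: F(C→D) = (5000.0 + 1300) − 3300 = 3000.0 Mg Hg/yr.
Box D: F(D→E) = (3000.0 + 1710) − 1590 = 3120.0 Mg Hg/yr.
Box E throughput = its input = 3120.0 Mg Hg/yr; τ = 2210 / 3120.0 = 0.7083 yr.

0.708 yr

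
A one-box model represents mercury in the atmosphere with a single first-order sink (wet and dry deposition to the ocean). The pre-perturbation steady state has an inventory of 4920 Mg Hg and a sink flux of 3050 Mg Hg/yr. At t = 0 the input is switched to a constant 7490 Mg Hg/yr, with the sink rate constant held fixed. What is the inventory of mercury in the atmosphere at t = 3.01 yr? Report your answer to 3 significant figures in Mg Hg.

Residence time τ = M₀/F₀ = 1.613 yr. The eventual steady state is M_∞ = M₀·(F₁/F₀) = 4920 × 7490/3050 = 12082 Mg Hg.
The anomaly ΔM(t) = M(t) − M_∞ decays as ΔM₀·e^(−t/τ) with ΔM₀ = 4920 − 12082 = −7162 Mg Hg.
At t = 3.01 yr, e^(−t/τ) = e^(−1.866) = 0.1547, so ΔM = −1108 Mg Hg and M = 12082 − 1108 = 10974 Mg Hg.

11000 Mg Hg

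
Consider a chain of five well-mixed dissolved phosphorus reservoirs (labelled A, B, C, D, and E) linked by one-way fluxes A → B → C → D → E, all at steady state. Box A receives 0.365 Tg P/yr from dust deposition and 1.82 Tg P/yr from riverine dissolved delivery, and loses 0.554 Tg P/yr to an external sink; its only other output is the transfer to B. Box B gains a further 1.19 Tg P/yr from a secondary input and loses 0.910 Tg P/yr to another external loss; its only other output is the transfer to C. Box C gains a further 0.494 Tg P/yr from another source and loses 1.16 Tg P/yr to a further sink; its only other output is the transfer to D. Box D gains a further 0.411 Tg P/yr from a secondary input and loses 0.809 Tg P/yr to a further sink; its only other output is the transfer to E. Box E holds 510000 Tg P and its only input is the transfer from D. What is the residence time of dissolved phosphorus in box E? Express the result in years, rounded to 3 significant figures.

602000 yr

Box A: F(A→B) = (0.365 + 1.82) − 0.554 = 1.6310 Tg P/yr.
Box B: F(B→C) = (1.6310 + 1.19) − 0.910 = 1.9110 Tg P/yr.
Box C: F(C→D) = (1.9110 + 0.494) − 1.16 = 1.2450 Tg P/yr.
Box D: F(D→E) = (1.2450 + 0.411) − 0.809 = 0.84700 Tg P/yr.
Box E throughput = its input = 0.84700 Tg P/yr; τ = 510000 / 0.84700 = 602100 yr.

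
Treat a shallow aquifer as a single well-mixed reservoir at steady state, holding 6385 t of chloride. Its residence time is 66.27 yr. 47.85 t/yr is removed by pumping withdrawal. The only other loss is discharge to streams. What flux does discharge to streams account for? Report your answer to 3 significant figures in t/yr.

48.5 t/yr

Total removal F = M/τ = 6385 / 66.27 = 96.35 t/yr.
Discharge to streams = F − (47.85) = 96.35 − 47.85 = 48.50 t/yr.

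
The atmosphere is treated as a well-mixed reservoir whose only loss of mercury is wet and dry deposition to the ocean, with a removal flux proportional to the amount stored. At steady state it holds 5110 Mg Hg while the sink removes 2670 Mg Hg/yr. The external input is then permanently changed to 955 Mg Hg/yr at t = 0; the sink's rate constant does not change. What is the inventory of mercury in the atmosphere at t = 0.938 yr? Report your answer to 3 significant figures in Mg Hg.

The sink rate constant is k = F₀/M₀ = 2670/5110 = 0.5225 yr⁻¹.
Solving dM/dt = F₁ − kM with M(0) = M₀ gives M(t) = F₁/k + (M₀ − F₁/k)·e^(−kt).
F₁/k = 955/0.5225 = 1827.7 Mg Hg; kt = 0.5225 × 0.938 = 0.4901, e^(−kt) = 0.6126.
M(0.938) = 1827.7 + (5110 − 1827.7) × 0.6126 = 1827.7 + 2011 = 3838.3 Mg Hg.

3840 Mg Hg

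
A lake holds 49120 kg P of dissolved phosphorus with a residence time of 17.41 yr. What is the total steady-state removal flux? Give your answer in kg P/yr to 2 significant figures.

F = M / τ = 49120 / 17.41 = 2821 kg P/yr.

2800 kg P/yr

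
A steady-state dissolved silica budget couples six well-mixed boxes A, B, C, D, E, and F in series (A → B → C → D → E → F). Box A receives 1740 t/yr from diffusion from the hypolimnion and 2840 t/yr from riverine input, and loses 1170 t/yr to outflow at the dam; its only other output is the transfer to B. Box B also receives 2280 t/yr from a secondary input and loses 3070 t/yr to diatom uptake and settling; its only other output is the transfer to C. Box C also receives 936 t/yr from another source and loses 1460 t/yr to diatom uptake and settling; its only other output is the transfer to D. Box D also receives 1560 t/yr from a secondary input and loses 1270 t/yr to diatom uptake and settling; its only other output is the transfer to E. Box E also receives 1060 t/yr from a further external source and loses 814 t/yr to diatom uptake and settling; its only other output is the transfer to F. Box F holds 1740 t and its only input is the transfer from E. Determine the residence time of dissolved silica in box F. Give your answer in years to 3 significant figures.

Box A: F(A→B) = (1740 + 2840) − 1170 = 3410.0 t/yr.
Box B: F(B→C) = (3410.0 + 2280) − 3070 = 2620.0 t/yr.
Box C: F(C→D) = (2620.0 + 936) − 1460 = 2096.0 t/yr.
Box D: F(D→E) = (2096.0 + 1560) − 1270 = 2386.0 t/yr.
Box E: F(E→F) = (2386.0 + 1060) − 814 = 2632.0 t/yr.
Box F throughput = its input = 2632.0 t/yr; τ = 1740 / 2632.0 = 0.6611 yr.

0.661 yr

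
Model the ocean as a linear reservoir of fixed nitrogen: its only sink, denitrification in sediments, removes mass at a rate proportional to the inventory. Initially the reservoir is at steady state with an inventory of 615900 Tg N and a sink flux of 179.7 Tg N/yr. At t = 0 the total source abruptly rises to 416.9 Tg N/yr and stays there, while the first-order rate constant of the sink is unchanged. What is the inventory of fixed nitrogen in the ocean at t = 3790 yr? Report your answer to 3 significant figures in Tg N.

1.16×10^6 Tg N

The sink rate constant is k = F₀/M₀ = 179.7/615900 = 0.0002918 yr⁻¹.
Solving dM/dt = F₁ − kM with M(0) = M₀ gives M(t) = F₁/k + (M₀ − F₁/k)·e^(−kt).
F₁/k = 416.9/0.0002918 = 1.4289×10^6 Tg N; kt = 0.0002918 × 3790 = 1.106, e^(−kt) = 0.3309.
M(3790) = 1.4289×10^6 + (615900 − 1.4289×10^6) × 0.3309 = 1.4289×10^6 − 269100 = 1.1598×10^6 Tg N.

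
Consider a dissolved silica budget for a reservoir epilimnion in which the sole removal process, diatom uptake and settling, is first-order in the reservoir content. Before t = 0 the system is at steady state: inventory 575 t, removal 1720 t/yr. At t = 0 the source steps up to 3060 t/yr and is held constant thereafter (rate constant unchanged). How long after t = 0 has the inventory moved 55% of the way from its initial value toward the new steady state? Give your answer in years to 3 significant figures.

τ = M₀/F₀ = 575/1720 = 0.3343 yr.
The remaining gap fraction is e^(−t/τ); 55% covered ⇒ e^(−t/τ) = 0.450.
t = −τ ln(0.450) = 0.3343 × 0.7985 = 0.2669 yr.

0.267 yr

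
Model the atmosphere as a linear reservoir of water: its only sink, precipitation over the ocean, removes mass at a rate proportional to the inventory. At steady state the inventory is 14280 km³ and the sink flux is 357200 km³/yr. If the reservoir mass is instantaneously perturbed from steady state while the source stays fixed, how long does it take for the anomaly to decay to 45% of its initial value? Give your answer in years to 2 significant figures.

0.032 yr

For a linear reservoir the anomaly decays as exp(−t/τ) with τ = M/F = 14280/357200 = 0.03998 yr.
exp(−t/τ) = 0.45 ⇒ t = −τ ln(0.45) = 0.03998 × 0.7985 = 0.03192 yr.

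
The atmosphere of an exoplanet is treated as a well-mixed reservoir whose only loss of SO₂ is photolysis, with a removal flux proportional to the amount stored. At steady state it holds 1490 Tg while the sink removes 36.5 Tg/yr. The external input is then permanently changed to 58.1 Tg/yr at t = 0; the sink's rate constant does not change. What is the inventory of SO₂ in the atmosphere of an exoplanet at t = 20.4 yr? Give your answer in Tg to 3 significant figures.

1840 Tg

τ = M₀/F₀ = 1490/36.5 = 40.82 yr; rate constant k = 1/τ.
New steady state M_∞ = F₁/k = F₁·τ = 58.1 × 40.82 = 2371.8 Tg.
M(t) = M_∞ + (M₀ − M_∞)·e^(−t/τ); t/τ = 20.4/40.82 = 0.4997, so e^(−t/τ) = 0.6067.
M(t) = 2371.8 − 881.8 × 0.6067 = 1836.8 Tg.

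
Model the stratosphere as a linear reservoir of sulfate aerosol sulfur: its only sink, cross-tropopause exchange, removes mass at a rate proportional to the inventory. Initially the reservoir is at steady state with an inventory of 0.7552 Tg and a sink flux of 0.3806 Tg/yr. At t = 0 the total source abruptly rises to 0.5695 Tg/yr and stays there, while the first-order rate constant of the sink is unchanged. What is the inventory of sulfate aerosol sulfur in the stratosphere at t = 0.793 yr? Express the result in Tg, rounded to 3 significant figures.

τ = M₀/F₀ = 0.7552/0.3806 = 1.984 yr; rate constant k = 1/τ.
New steady state M_∞ = F₁/k = F₁·τ = 0.5695 × 1.984 = 1.1300 Tg.
M(t) = M_∞ + (M₀ − M_∞)·e^(−t/τ); t/τ = 0.793/1.984 = 0.3997, so e^(−t/τ) = 0.6706.
M(t) = 1.1300 − 0.3748 × 0.6706 = 0.87868 Tg.

0.879 Tg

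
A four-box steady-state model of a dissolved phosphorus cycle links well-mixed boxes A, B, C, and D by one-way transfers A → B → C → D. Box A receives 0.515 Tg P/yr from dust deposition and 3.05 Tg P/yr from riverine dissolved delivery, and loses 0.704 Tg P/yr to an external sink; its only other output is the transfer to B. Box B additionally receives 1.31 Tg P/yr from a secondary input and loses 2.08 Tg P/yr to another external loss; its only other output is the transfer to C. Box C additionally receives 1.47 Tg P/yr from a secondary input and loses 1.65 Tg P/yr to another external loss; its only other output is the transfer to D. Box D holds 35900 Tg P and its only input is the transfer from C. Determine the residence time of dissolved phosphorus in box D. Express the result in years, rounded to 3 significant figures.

Box A: F(A→B) = (0.515 + 3.05) − 0.704 = 2.8610 Tg P/yr.
Box B: F(B→C) = (2.8610 + 1.31) − 2.08 = 2.0910 Tg P/yr.
Box C: F(C→D) = (2.0910 + 1.47) − 1.65 = 1.9110 Tg P/yr.
Box D throughput = its input = 1.9110 Tg P/yr; τ = 35900 / 1.9110 = 18790 yr.

18800 yr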